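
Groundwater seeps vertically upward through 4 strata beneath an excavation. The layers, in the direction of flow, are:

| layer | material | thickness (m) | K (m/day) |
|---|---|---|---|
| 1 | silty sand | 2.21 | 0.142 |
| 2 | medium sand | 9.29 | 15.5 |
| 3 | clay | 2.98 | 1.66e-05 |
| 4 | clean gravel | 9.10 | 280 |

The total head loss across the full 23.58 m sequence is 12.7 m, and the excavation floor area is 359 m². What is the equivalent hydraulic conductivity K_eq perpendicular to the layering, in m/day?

0.000131

Flow is perpendicular to layering, so the layers act in series and the equivalent K is the thickness-weighted harmonic mean.
Total thickness L = 2.21 + 9.29 + 2.98 + 9.10 = 23.58 m.
Σ(b_i/K_i) = 2.21/0.142 + 9.29/15.5 + 2.98/1.66e-05 + 9.10/280 = 1.795e+05 d.
K_eq = L / Σ(b_i/K_i) = 23.58 / 1.795e+05 = 0.0001313 m/day.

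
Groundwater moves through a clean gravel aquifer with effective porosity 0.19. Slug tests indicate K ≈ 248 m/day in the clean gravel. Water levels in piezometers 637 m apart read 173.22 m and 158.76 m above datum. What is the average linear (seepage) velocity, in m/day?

Hydraulic gradient i = (173.22 − 158.76) / 637 = 14.46 / 637 = 0.02270.
Darcy flux q = K · i = 248.0 × 0.02270 = 5.630 m/day.
Seepage velocity v = q / n_e = 5.630 / 0.19 = 29.63 m/day.

29.6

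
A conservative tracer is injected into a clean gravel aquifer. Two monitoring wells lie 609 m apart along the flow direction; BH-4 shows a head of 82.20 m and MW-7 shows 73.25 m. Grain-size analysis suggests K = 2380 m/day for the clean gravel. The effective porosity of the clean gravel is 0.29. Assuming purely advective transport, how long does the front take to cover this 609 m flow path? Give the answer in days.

5.05

Hydraulic gradient i = (82.20 − 73.25) / 609 = 8.95 / 609 = 0.01470.
Darcy flux q = K · i = 2380 × 0.01470 = 34.98 m/day.
Seepage velocity v = q / n_e = 34.98 / 0.29 = 120.6 m/day.
Travel time t = L / v = 609 / 120.6 = 5.049 days.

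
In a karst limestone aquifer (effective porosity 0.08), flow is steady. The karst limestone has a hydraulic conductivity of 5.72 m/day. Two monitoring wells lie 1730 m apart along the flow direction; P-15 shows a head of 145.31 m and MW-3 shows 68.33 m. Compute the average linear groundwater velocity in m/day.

3.18

Hydraulic gradient i = (145.31 − 68.33) / 1730 = 76.98 / 1730 = 0.04450.
Darcy flux q = K · i = 5.720 × 0.04450 = 0.2545 m/day.
Seepage velocity v = q / n_e = 0.2545 / 0.08 = 3.182 m/day.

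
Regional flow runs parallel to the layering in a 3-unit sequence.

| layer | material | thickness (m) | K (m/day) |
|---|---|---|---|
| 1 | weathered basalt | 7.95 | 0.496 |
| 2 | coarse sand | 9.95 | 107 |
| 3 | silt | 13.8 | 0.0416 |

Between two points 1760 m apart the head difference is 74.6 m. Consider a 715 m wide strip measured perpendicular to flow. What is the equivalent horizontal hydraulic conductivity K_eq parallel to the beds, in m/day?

33.7

Flow is parallel to layering, so each bed carries its own Darcy discharge and the transmissivities add.
Σ(K_i·b_i) = 0.496×7.95 + 107×9.95 + 0.0416×13.8 = 1069 m²/day.
Total thickness b = 31.70 m, so K_eq = Σ(K_i·b_i)/b = 33.73 m/day.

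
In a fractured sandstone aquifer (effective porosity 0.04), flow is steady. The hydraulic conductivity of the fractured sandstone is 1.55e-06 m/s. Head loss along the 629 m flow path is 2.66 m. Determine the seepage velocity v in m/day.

Convert K: 1.55e-06 m/s × 86400 = 0.1339 m/day.
Hydraulic gradient i = Δh / L = 2.66 / 629 = 0.004229.
Darcy flux q = K · i = 0.1339 × 0.004229 = 0.0005663 m/day.
Seepage velocity v = q / n_e = 0.0005663 / 0.04 = 0.01416 m/day.

0.0142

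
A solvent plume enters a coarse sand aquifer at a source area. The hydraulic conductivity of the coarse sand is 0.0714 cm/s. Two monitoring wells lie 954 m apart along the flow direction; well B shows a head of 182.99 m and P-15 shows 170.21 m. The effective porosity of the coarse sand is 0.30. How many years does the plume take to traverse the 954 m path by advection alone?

0.948

Convert K: 0.0714 cm/s × 864 = 61.69 m/day.
Hydraulic gradient i = (182.99 − 170.21) / 954 = 12.78 / 954 = 0.01340.
Darcy flux q = K · i = 61.69 × 0.01340 = 0.8264 m/day.
Seepage velocity v = q / n_e = 0.8264 / 0.30 = 2.755 m/day.
Travel time t = L / v = 954 / 2.755 = 346.3 days = 0.9482 years.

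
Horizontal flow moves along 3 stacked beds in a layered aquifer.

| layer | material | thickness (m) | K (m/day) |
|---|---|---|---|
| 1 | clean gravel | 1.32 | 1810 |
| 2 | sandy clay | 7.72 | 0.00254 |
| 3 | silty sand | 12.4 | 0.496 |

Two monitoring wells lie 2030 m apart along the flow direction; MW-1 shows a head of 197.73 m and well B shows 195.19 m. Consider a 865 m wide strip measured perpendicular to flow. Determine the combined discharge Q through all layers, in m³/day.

2590

Flow is parallel to layering, so each bed carries its own Darcy discharge and the transmissivities add.
Σ(K_i·b_i) = 1810×1.32 + 0.00254×7.72 + 0.496×12.4 = 2395 m²/day.
Hydraulic gradient i = (197.73 − 195.19) / 2030 = 2.54 / 2030 = 0.001251.
Q = Σ(K_i·b_i) · W · i = 2395 × 865 × 0.001251 = 2593 m³/day.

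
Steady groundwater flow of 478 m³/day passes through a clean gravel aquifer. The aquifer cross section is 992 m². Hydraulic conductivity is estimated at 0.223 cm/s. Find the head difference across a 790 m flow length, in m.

1.98

Convert K: 0.223 cm/s × 864 = 192.7 m/day.
From Q = K·A·i, i = Q / (K·A) = 478 / (192.7 × 992.0) = 0.002501.
Head loss Δh = i · L = 0.002501 × 790 = 1.976 m.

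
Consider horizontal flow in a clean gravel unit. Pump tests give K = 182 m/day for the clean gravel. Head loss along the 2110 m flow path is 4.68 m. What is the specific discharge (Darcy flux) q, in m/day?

Hydraulic gradient i = Δh / L = 4.68 / 2110 = 0.002218.
Specific discharge q = K · i = 182.0 × 0.002218 = 0.4037 m/day.

0.404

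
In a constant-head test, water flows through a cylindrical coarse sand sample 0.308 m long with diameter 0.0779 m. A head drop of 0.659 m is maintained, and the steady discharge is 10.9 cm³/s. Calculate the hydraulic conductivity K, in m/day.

Cross-sectional area A = π·(d/2)² = π × (0.0779/2)² = 0.004766 m².
Convert discharge: 10.9 cm³/s = 1.090e-05 m³/s.
Darcy's law rearranged: K = Q·L / (A·Δh) = 1.090e-05 × 0.308 / (0.004766 × 0.659) = 0.001069 m/s = 92.35 m/day.

92.4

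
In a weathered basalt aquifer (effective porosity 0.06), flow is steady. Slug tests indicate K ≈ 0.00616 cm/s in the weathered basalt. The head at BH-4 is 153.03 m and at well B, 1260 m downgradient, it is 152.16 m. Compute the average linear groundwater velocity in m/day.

0.0612

Convert K: 0.00616 cm/s × 864 = 5.322 m/day.
Hydraulic gradient i = (153.03 − 152.16) / 1260 = 0.87 / 1260 = 0.0006905.
Darcy flux q = K · i = 5.322 × 0.0006905 = 0.003675 m/day.
Seepage velocity v = q / n_e = 0.003675 / 0.06 = 0.06125 m/day.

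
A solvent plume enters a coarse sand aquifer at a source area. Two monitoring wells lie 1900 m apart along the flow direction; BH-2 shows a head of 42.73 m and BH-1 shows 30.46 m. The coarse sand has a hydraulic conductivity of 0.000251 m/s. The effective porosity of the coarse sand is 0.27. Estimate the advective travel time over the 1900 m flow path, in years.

10.0

Convert K: 0.000251 m/s × 86400 = 21.69 m/day.
Hydraulic gradient i = (42.73 − 30.46) / 1900 = 12.27 / 1900 = 0.006458.
Darcy flux q = K · i = 21.69 × 0.006458 = 0.1400 m/day.
Seepage velocity v = q / n_e = 0.1400 / 0.27 = 0.5187 m/day.
Travel time t = L / v = 1900 / 0.5187 = 3663 days = 10.03 years.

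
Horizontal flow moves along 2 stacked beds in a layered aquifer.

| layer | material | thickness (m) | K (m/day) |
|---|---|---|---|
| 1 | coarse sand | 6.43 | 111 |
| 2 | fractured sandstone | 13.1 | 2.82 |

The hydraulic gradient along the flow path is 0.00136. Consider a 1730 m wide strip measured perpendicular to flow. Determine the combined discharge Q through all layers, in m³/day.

Flow is parallel to layering, so each bed carries its own Darcy discharge and the transmissivities add.
Σ(K_i·b_i) = 111×6.43 + 2.82×13.1 = 750.7 m²/day.
Hydraulic gradient i = 0.00136.
Q = Σ(K_i·b_i) · W · i = 750.7 × 1730 × 0.001360 = 1766 m³/day.

1770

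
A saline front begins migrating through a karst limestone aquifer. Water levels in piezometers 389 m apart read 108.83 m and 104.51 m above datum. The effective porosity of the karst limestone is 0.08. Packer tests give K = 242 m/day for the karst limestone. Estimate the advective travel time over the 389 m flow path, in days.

Hydraulic gradient i = (108.83 − 104.51) / 389 = 4.32 / 389 = 0.01111.
Darcy flux q = K · i = 242.0 × 0.01111 = 2.688 m/day.
Seepage velocity v = q / n_e = 2.688 / 0.08 = 33.59 m/day.
Travel time t = L / v = 389 / 33.59 = 11.58 days.

11.6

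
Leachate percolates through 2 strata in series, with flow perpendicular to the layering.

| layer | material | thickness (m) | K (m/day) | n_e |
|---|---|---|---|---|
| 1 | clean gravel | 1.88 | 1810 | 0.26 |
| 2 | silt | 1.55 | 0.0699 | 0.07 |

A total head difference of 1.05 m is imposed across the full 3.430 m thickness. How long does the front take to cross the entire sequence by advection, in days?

12.6

With flow normal to the layers, continuity requires the same specific discharge q through every layer.
Σ(b_i/K_i) = 1.88/1810 + 1.55/0.0699 = 22.18 d.
q = Δh / Σ(b_i/K_i) = 1.05 / 22.18 = 0.04735 m/day.
In each layer the seepage velocity is v_i = q/n_i, so the layer transit time is t_i = b_i·n_i / q:
  layer 1 (clean gravel): t_1 = 1.88 × 0.26 / 0.04735 = 10.32 d
  layer 2 (silt): t_2 = 1.55 × 0.07 / 0.04735 = 2.291 d
Total t = Σ t_i = 12.61 days.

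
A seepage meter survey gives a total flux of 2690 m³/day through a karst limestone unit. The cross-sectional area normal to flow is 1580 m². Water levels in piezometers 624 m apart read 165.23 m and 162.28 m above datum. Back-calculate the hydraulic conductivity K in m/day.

360

Hydraulic gradient i = (165.23 − 162.28) / 624 = 2.95 / 624 = 0.004728.
From Q = K·A·i, K = Q / (A·i) = 2690 / (1580 × 0.004728) = 360.1 m/day.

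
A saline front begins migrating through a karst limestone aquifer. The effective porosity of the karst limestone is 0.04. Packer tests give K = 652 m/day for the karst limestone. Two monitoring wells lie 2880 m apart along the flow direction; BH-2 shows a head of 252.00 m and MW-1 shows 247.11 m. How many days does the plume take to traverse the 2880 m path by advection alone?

104

Hydraulic gradient i = (252.00 − 247.11) / 2880 = 4.89 / 2880 = 0.001698.
Darcy flux q = K · i = 652.0 × 0.001698 = 1.107 m/day.
Seepage velocity v = q / n_e = 1.107 / 0.04 = 27.68 m/day.
Travel time t = L / v = 2880 / 27.68 = 104.1 days.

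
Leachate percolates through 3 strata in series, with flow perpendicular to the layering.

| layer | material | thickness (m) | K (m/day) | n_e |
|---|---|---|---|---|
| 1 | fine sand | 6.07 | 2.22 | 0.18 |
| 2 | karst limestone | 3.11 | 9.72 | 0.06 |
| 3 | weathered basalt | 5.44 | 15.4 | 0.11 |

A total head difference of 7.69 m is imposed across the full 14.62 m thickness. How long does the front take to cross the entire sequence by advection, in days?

With flow normal to the layers, continuity requires the same specific discharge q through every layer.
Σ(b_i/K_i) = 6.07/2.22 + 3.11/9.72 + 5.44/15.4 = 3.407 d.
q = Δh / Σ(b_i/K_i) = 7.69 / 3.407 = 2.257 m/day.
In each layer the seepage velocity is v_i = q/n_i, so the layer transit time is t_i = b_i·n_i / q:
  layer 1 (fine sand): t_1 = 6.07 × 0.18 / 2.257 = 0.4841 d
  layer 2 (karst limestone): t_2 = 3.11 × 0.06 / 2.257 = 0.08268 d
  layer 3 (weathered basalt): t_3 = 5.44 × 0.11 / 2.257 = 0.2652 d
Total t = Σ t_i = 0.8320 days.

0.832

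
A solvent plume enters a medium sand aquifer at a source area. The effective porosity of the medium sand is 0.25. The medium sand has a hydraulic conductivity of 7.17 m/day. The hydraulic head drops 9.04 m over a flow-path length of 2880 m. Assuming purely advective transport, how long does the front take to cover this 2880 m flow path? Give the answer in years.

87.6

Hydraulic gradient i = Δh / L = 9.04 / 2880 = 0.003139.
Darcy flux q = K · i = 7.170 × 0.003139 = 0.02251 m/day.
Seepage velocity v = q / n_e = 0.02251 / 0.25 = 0.09002 m/day.
Travel time t = L / v = 2880 / 0.09002 = 31992 days = 87.59 years.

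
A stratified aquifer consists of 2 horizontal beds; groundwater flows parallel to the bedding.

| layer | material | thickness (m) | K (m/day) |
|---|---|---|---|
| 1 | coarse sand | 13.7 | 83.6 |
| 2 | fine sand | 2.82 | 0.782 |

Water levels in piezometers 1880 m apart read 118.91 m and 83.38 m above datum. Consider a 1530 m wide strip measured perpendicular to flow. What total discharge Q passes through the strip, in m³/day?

33200

Flow is parallel to layering, so each bed carries its own Darcy discharge and the transmissivities add.
Σ(K_i·b_i) = 83.6×13.7 + 0.782×2.82 = 1148 m²/day.
Hydraulic gradient i = (118.91 − 83.38) / 1880 = 35.53 / 1880 = 0.01890.
Q = Σ(K_i·b_i) · W · i = 1148 × 1530 × 0.01890 = 33181 m³/day.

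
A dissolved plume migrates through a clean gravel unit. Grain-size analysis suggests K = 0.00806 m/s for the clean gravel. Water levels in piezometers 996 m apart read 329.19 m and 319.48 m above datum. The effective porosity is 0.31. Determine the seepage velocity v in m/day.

21.9

Convert K: 0.00806 m/s × 86400 = 696.4 m/day.
Hydraulic gradient i = (329.19 − 319.48) / 996 = 9.71 / 996 = 0.009749.
Darcy flux q = K · i = 696.4 × 0.009749 = 6.789 m/day.
Seepage velocity v = q / n_e = 6.789 / 0.31 = 21.90 m/day.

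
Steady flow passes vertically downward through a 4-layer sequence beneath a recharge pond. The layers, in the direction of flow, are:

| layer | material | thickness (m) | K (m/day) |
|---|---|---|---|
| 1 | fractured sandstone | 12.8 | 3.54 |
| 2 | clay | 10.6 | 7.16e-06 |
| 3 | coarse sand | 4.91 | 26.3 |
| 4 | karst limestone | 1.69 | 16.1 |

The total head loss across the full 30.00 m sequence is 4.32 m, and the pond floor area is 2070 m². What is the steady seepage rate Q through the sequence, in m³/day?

Flow is perpendicular to layering, so the layers act in series and the equivalent K is the thickness-weighted harmonic mean.
Total thickness L = 12.8 + 10.6 + 4.91 + 1.69 = 30.00 m.
Σ(b_i/K_i) = 12.8/3.54 + 10.6/7.16e-06 + 4.91/26.3 + 1.69/16.1 = 1.480e+06 d.
K_eq = L / Σ(b_i/K_i) = 30.00 / 1.480e+06 = 2.026e-05 m/day.
Q = K_eq · A · (Δh/L) = 2.026e-05 × 2070 × (4.32/30.00) = 0.006040 m³/day.

0.00604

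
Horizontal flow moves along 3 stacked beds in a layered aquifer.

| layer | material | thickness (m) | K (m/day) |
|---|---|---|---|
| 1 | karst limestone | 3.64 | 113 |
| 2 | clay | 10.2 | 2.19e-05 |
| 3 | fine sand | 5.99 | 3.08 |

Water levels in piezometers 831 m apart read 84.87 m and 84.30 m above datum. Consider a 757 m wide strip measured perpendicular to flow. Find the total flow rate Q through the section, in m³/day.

Flow is parallel to layering, so each bed carries its own Darcy discharge and the transmissivities add.
Σ(K_i·b_i) = 113×3.64 + 2.19e-05×10.2 + 3.08×5.99 = 429.8 m²/day.
Hydraulic gradient i = (84.87 − 84.30) / 831 = 0.57 / 831 = 0.0006859.
Q = Σ(K_i·b_i) · W · i = 429.8 × 757 × 0.0006859 = 223.2 m³/day.

223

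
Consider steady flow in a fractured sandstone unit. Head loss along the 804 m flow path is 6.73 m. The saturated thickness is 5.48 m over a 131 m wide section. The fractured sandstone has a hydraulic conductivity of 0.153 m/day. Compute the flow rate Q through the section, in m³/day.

Cross-sectional area A = 131 × 5.48 = 717.9 m².
Hydraulic gradient i = Δh / L = 6.73 / 804 = 0.008371.
Darcy's law: Q = K · A · i = 0.1530 × 717.9 × 0.008371 = 0.9194 m³/day.

0.919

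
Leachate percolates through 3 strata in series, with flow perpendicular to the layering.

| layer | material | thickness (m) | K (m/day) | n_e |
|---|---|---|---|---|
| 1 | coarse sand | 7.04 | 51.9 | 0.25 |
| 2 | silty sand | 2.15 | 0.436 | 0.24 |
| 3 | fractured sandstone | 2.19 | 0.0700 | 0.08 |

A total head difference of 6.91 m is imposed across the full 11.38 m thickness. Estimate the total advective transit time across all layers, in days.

12.9

With flow normal to the layers, continuity requires the same specific discharge q through every layer.
Σ(b_i/K_i) = 7.04/51.9 + 2.15/0.436 + 2.19/0.0700 = 36.35 d.
q = Δh / Σ(b_i/K_i) = 6.91 / 36.35 = 0.1901 m/day.
In each layer the seepage velocity is v_i = q/n_i, so the layer transit time is t_i = b_i·n_i / q:
  layer 1 (coarse sand): t_1 = 7.04 × 0.25 / 0.1901 = 9.259 d
  layer 2 (silty sand): t_2 = 2.15 × 0.24 / 0.1901 = 2.715 d
  layer 3 (fractured sandstone): t_3 = 2.19 × 0.08 / 0.1901 = 0.9217 d
Total t = Σ t_i = 12.90 days.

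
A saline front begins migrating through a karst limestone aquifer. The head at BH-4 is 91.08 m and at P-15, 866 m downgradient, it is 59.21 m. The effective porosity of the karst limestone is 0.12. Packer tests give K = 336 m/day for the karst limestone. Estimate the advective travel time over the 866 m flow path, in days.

8.40

Hydraulic gradient i = (91.08 − 59.21) / 866 = 31.87 / 866 = 0.03680.
Darcy flux q = K · i = 336.0 × 0.03680 = 12.37 m/day.
Seepage velocity v = q / n_e = 12.37 / 0.12 = 103.0 m/day.
Travel time t = L / v = 866 / 103.0 = 8.404 days.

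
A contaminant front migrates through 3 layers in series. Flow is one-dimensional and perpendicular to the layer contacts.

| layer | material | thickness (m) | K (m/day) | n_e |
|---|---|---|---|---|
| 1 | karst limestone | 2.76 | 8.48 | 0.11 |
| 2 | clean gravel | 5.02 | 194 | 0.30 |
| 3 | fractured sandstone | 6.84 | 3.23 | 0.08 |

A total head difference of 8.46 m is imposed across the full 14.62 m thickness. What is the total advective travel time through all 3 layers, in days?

With flow normal to the layers, continuity requires the same specific discharge q through every layer.
Σ(b_i/K_i) = 2.76/8.48 + 5.02/194 + 6.84/3.23 = 2.469 d.
q = Δh / Σ(b_i/K_i) = 8.46 / 2.469 = 3.426 m/day.
In each layer the seepage velocity is v_i = q/n_i, so the layer transit time is t_i = b_i·n_i / q:
  layer 1 (karst limestone): t_1 = 2.76 × 0.11 / 3.426 = 0.08860 d
  layer 2 (clean gravel): t_2 = 5.02 × 0.30 / 3.426 = 0.4395 d
  layer 3 (fractured sandstone): t_3 = 6.84 × 0.08 / 3.426 = 0.1597 d
Total t = Σ t_i = 0.6878 days.

0.688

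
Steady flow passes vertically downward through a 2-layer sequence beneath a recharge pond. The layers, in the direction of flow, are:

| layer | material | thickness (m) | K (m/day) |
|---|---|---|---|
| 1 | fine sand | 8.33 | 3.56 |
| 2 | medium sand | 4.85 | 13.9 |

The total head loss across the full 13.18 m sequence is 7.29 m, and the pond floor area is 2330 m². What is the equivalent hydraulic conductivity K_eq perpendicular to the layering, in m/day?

Flow is perpendicular to layering, so the layers act in series and the equivalent K is the thickness-weighted harmonic mean.
Total thickness L = 8.33 + 4.85 = 13.18 m.
Σ(b_i/K_i) = 8.33/3.56 + 4.85/13.9 = 2.689 d.
K_eq = L / Σ(b_i/K_i) = 13.18 / 2.689 = 4.902 m/day.

4.90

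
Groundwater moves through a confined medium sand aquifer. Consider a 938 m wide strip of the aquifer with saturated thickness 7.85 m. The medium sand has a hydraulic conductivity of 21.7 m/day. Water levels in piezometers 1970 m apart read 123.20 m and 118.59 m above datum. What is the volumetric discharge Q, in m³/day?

374

Cross-sectional area A = 938 × 7.85 = 7363 m².
Hydraulic gradient i = (123.20 − 118.59) / 1970 = 4.61 / 1970 = 0.002340.
Darcy's law: Q = K · A · i = 21.70 × 7363 × 0.002340 = 373.9 m³/day.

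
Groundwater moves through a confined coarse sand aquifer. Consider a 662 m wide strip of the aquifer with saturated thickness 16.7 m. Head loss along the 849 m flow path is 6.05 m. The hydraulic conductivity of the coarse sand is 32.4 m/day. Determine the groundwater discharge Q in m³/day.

2550

Cross-sectional area A = 662 × 16.7 = 11055 m².
Hydraulic gradient i = Δh / L = 6.05 / 849 = 0.007126.
Darcy's law: Q = K · A · i = 32.40 × 11055 × 0.007126 = 2553 m³/day.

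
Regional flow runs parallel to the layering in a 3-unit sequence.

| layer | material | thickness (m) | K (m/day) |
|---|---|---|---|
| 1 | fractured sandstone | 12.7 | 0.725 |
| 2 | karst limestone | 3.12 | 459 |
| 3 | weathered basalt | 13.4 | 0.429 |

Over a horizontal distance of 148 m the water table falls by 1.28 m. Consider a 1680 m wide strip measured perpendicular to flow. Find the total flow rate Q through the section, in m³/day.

Flow is parallel to layering, so each bed carries its own Darcy discharge and the transmissivities add.
Σ(K_i·b_i) = 0.725×12.7 + 459×3.12 + 0.429×13.4 = 1447 m²/day.
Hydraulic gradient i = Δh / L = 1.28 / 148 = 0.008649.
Q = Σ(K_i·b_i) · W · i = 1447 × 1680 × 0.008649 = 21025 m³/day.

21000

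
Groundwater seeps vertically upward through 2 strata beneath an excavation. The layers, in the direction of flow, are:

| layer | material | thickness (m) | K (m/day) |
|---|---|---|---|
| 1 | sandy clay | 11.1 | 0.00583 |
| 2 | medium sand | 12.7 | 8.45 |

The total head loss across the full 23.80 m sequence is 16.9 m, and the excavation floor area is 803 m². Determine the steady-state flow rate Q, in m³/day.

7.12

Flow is perpendicular to layering, so the layers act in series and the equivalent K is the thickness-weighted harmonic mean.
Total thickness L = 11.1 + 12.7 = 23.80 m.
Σ(b_i/K_i) = 11.1/0.00583 + 12.7/8.45 = 1905 d.
K_eq = L / Σ(b_i/K_i) = 23.80 / 1905 = 0.01249 m/day.
Q = K_eq · A · (Δh/L) = 0.01249 × 803 × (16.9/23.80) = 7.122 m³/day.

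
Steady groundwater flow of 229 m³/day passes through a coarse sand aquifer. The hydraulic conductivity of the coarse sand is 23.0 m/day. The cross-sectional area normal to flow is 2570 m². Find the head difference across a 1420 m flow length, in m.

5.50

From Q = K·A·i, i = Q / (K·A) = 229 / (23.00 × 2570) = 0.003874.
Head loss Δh = i · L = 0.003874 × 1420 = 5.501 m.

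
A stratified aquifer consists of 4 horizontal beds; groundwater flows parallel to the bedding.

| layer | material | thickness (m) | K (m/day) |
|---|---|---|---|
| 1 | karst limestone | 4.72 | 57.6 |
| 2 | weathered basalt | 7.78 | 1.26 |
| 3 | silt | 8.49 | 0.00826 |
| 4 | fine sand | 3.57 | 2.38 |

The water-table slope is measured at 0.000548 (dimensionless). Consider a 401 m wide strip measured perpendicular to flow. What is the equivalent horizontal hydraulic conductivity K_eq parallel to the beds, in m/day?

11.8

Flow is parallel to layering, so each bed carries its own Darcy discharge and the transmissivities add.
Σ(K_i·b_i) = 57.6×4.72 + 1.26×7.78 + 0.00826×8.49 + 2.38×3.57 = 290.2 m²/day.
Total thickness b = 24.56 m, so K_eq = Σ(K_i·b_i)/b = 11.82 m/day.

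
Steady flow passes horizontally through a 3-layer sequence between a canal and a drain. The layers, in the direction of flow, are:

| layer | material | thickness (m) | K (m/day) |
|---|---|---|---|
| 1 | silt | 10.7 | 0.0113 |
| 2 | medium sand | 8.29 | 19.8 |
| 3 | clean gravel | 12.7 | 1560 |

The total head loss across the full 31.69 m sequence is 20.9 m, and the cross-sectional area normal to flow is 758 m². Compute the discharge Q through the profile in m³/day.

16.7

Flow is perpendicular to layering, so the layers act in series and the equivalent K is the thickness-weighted harmonic mean.
Total thickness L = 10.7 + 8.29 + 12.7 = 31.69 m.
Σ(b_i/K_i) = 10.7/0.0113 + 8.29/19.8 + 12.7/1560 = 947.3 d.
K_eq = L / Σ(b_i/K_i) = 31.69 / 947.3 = 0.03345 m/day.
Q = K_eq · A · (Δh/L) = 0.03345 × 758 × (20.9/31.69) = 16.72 m³/day.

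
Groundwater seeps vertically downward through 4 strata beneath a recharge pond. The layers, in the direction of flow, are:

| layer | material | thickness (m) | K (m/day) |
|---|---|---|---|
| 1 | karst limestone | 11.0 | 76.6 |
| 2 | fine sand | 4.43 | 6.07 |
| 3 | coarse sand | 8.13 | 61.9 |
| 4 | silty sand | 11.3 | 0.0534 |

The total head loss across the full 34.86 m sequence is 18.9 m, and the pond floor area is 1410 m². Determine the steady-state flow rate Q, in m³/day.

125

Flow is perpendicular to layering, so the layers act in series and the equivalent K is the thickness-weighted harmonic mean.
Total thickness L = 11.0 + 4.43 + 8.13 + 11.3 = 34.86 m.
Σ(b_i/K_i) = 11.0/76.6 + 4.43/6.07 + 8.13/61.9 + 11.3/0.0534 = 212.6 d.
K_eq = L / Σ(b_i/K_i) = 34.86 / 212.6 = 0.1640 m/day.
Q = K_eq · A · (Δh/L) = 0.1640 × 1410 × (18.9/34.86) = 125.3 m³/day.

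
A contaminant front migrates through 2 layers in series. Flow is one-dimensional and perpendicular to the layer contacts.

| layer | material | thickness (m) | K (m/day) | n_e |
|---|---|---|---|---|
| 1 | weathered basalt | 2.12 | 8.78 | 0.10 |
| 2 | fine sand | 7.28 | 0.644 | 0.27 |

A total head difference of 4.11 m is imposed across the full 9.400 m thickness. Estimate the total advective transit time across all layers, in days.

With flow normal to the layers, continuity requires the same specific discharge q through every layer.
Σ(b_i/K_i) = 2.12/8.78 + 7.28/0.644 = 11.55 d.
q = Δh / Σ(b_i/K_i) = 4.11 / 11.55 = 0.3560 m/day.
In each layer the seepage velocity is v_i = q/n_i, so the layer transit time is t_i = b_i·n_i / q:
  layer 1 (weathered basalt): t_1 = 2.12 × 0.10 / 0.3560 = 0.5956 d
  layer 2 (fine sand): t_2 = 7.28 × 0.27 / 0.3560 = 5.522 d
Total t = Σ t_i = 6.117 days.

6.12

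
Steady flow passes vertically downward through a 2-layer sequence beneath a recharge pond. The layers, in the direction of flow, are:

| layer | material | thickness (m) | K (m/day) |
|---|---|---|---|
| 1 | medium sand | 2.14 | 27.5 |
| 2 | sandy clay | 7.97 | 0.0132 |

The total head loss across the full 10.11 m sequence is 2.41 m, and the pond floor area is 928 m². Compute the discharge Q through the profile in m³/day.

3.70

Flow is perpendicular to layering, so the layers act in series and the equivalent K is the thickness-weighted harmonic mean.
Total thickness L = 2.14 + 7.97 = 10.11 m.
Σ(b_i/K_i) = 2.14/27.5 + 7.97/0.0132 = 603.9 d.
K_eq = L / Σ(b_i/K_i) = 10.11 / 603.9 = 0.01674 m/day.
Q = K_eq · A · (Δh/L) = 0.01674 × 928 × (2.41/10.11) = 3.704 m³/day.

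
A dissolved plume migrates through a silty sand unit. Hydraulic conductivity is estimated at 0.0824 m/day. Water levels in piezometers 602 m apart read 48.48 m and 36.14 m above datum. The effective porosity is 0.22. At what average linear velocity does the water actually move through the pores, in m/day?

Hydraulic gradient i = (48.48 − 36.14) / 602 = 12.34 / 602 = 0.02050.
Darcy flux q = K · i = 0.08240 × 0.02050 = 0.001689 m/day.
Seepage velocity v = q / n_e = 0.001689 / 0.22 = 0.007678 m/day.

0.00768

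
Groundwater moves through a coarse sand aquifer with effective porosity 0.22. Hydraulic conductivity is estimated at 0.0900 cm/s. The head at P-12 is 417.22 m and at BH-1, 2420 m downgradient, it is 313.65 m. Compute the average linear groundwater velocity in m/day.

Convert K: 0.0900 cm/s × 864 = 77.76 m/day.
Hydraulic gradient i = (417.22 − 313.65) / 2420 = 103.57 / 2420 = 0.04280.
Darcy flux q = K · i = 77.76 × 0.04280 = 3.328 m/day.
Seepage velocity v = q / n_e = 3.328 / 0.22 = 15.13 m/day.

15.1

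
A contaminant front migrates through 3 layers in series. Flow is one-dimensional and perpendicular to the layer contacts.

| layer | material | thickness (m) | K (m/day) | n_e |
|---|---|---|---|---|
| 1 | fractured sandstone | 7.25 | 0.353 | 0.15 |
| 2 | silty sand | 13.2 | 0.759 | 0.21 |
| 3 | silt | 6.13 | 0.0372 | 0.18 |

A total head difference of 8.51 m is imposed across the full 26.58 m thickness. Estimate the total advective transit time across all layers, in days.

With flow normal to the layers, continuity requires the same specific discharge q through every layer.
Σ(b_i/K_i) = 7.25/0.353 + 13.2/0.759 + 6.13/0.0372 = 202.7 d.
q = Δh / Σ(b_i/K_i) = 8.51 / 202.7 = 0.04198 m/day.
In each layer the seepage velocity is v_i = q/n_i, so the layer transit time is t_i = b_i·n_i / q:
  layer 1 (fractured sandstone): t_1 = 7.25 × 0.15 / 0.04198 = 25.91 d
  layer 2 (silty sand): t_2 = 13.2 × 0.21 / 0.04198 = 66.03 d
  layer 3 (silt): t_3 = 6.13 × 0.18 / 0.04198 = 26.28 d
Total t = Σ t_i = 118.2 days.

118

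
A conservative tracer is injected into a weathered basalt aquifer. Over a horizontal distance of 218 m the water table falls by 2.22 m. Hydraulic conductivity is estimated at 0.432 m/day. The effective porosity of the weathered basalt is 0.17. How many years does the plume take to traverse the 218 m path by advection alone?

Hydraulic gradient i = Δh / L = 2.22 / 218 = 0.01018.
Darcy flux q = K · i = 0.4320 × 0.01018 = 0.004399 m/day.
Seepage velocity v = q / n_e = 0.004399 / 0.17 = 0.02588 m/day.
Travel time t = L / v = 218 / 0.02588 = 8424 days = 23.06 years.

23.1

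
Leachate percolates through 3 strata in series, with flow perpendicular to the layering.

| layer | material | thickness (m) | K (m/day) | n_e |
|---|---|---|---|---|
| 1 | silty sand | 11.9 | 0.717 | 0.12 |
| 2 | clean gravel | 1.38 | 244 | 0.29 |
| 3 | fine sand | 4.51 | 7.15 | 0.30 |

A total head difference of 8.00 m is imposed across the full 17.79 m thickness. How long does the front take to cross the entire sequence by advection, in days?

6.85

With flow normal to the layers, continuity requires the same specific discharge q through every layer.
Σ(b_i/K_i) = 11.9/0.717 + 1.38/244 + 4.51/7.15 = 17.23 d.
q = Δh / Σ(b_i/K_i) = 8.00 / 17.23 = 0.4642 m/day.
In each layer the seepage velocity is v_i = q/n_i, so the layer transit time is t_i = b_i·n_i / q:
  layer 1 (silty sand): t_1 = 11.9 × 0.12 / 0.4642 = 3.076 d
  layer 2 (clean gravel): t_2 = 1.38 × 0.29 / 0.4642 = 0.8621 d
  layer 3 (fine sand): t_3 = 4.51 × 0.30 / 0.4642 = 2.915 d
Total t = Σ t_i = 6.853 days.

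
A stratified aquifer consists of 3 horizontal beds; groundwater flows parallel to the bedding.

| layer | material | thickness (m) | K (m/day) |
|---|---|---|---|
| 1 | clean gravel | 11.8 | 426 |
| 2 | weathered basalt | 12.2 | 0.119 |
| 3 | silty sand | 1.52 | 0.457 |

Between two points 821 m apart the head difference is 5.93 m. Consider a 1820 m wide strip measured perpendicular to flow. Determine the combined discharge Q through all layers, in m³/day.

Flow is parallel to layering, so each bed carries its own Darcy discharge and the transmissivities add.
Σ(K_i·b_i) = 426×11.8 + 0.119×12.2 + 0.457×1.52 = 5029 m²/day.
Hydraulic gradient i = Δh / L = 5.93 / 821 = 0.007223.
Q = Σ(K_i·b_i) · W · i = 5029 × 1820 × 0.007223 = 66109 m³/day.

66100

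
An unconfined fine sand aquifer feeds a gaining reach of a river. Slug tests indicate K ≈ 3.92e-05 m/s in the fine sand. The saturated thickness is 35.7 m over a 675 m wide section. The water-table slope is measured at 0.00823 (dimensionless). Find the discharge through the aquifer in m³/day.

Convert K: 3.92e-05 m/s × 86400 = 3.387 m/day.
Cross-sectional area A = 675 × 35.7 = 24098 m².
Hydraulic gradient i = 0.00823.
Darcy's law: Q = K · A · i = 3.387 × 24098 × 0.008230 = 671.7 m³/day.

672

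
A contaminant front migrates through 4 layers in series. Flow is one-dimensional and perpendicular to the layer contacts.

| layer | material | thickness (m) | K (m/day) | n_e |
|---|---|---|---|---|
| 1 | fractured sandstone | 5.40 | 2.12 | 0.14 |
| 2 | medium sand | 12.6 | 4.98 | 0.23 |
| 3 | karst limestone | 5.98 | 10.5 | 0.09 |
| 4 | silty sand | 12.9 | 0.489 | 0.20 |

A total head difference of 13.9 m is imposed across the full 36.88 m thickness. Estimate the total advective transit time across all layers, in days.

15.6

With flow normal to the layers, continuity requires the same specific discharge q through every layer.
Σ(b_i/K_i) = 5.40/2.12 + 12.6/4.98 + 5.98/10.5 + 12.9/0.489 = 32.03 d.
q = Δh / Σ(b_i/K_i) = 13.9 / 32.03 = 0.4340 m/day.
In each layer the seepage velocity is v_i = q/n_i, so the layer transit time is t_i = b_i·n_i / q:
  layer 1 (fractured sandstone): t_1 = 5.40 × 0.14 / 0.4340 = 1.742 d
  layer 2 (medium sand): t_2 = 12.6 × 0.23 / 0.4340 = 6.677 d
  layer 3 (karst limestone): t_3 = 5.98 × 0.09 / 0.4340 = 1.240 d
  layer 4 (silty sand): t_4 = 12.9 × 0.20 / 0.4340 = 5.945 d
Total t = Σ t_i = 15.60 days.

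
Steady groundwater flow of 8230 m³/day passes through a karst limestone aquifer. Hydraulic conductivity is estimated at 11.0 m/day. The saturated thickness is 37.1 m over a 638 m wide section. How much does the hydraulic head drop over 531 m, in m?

16.8

Cross-sectional area A = 638 × 37.1 = 23670 m².
From Q = K·A·i, i = Q / (K·A) = 8230 / (11.00 × 23670) = 0.03161.
Head loss Δh = i · L = 0.03161 × 531 = 16.78 m.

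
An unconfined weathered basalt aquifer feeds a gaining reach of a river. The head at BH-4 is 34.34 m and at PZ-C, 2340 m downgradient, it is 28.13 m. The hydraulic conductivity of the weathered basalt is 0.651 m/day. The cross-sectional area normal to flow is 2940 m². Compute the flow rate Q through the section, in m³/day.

5.08

Hydraulic gradient i = (34.34 − 28.13) / 2340 = 6.21 / 2340 = 0.002654.
Darcy's law: Q = K · A · i = 0.6510 × 2940 × 0.002654 = 5.079 m³/day.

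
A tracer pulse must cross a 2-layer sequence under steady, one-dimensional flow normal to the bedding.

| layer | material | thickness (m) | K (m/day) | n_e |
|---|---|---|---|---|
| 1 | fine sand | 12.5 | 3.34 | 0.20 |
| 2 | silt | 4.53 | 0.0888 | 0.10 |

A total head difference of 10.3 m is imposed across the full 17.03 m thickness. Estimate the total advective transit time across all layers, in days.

15.7

With flow normal to the layers, continuity requires the same specific discharge q through every layer.
Σ(b_i/K_i) = 12.5/3.34 + 4.53/0.0888 = 54.76 d.
q = Δh / Σ(b_i/K_i) = 10.3 / 54.76 = 0.1881 m/day.
In each layer the seepage velocity is v_i = q/n_i, so the layer transit time is t_i = b_i·n_i / q:
  layer 1 (fine sand): t_1 = 12.5 × 0.20 / 0.1881 = 13.29 d
  layer 2 (silt): t_2 = 4.53 × 0.10 / 0.1881 = 2.408 d
Total t = Σ t_i = 15.70 days.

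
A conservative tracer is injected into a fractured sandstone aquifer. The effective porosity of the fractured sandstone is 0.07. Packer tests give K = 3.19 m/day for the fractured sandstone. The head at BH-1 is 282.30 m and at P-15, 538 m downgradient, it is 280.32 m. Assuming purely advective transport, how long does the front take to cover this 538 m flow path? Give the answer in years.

8.78

Hydraulic gradient i = (282.30 − 280.32) / 538 = 1.98 / 538 = 0.003680.
Darcy flux q = K · i = 3.190 × 0.003680 = 0.01174 m/day.
Seepage velocity v = q / n_e = 0.01174 / 0.07 = 0.1677 m/day.
Travel time t = L / v = 538 / 0.1677 = 3208 days = 8.782 years.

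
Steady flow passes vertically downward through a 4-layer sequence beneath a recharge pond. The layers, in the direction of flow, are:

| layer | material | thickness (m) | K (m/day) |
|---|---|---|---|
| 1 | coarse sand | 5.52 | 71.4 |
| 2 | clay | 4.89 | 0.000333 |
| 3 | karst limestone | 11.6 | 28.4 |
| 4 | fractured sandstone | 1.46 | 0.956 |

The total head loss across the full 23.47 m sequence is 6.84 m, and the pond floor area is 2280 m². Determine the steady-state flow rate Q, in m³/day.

1.06

Flow is perpendicular to layering, so the layers act in series and the equivalent K is the thickness-weighted harmonic mean.
Total thickness L = 5.52 + 4.89 + 11.6 + 1.46 = 23.47 m.
Σ(b_i/K_i) = 5.52/71.4 + 4.89/0.000333 + 11.6/28.4 + 1.46/0.956 = 14687 d.
K_eq = L / Σ(b_i/K_i) = 23.47 / 14687 = 0.001598 m/day.
Q = K_eq · A · (Δh/L) = 0.001598 × 2280 × (6.84/23.47) = 1.062 m³/day.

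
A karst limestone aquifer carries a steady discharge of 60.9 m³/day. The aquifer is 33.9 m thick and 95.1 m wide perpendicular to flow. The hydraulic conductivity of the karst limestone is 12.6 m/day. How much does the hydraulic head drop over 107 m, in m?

0.160

Cross-sectional area A = 95.1 × 33.9 = 3224 m².
From Q = K·A·i, i = Q / (K·A) = 60.9 / (12.60 × 3224) = 0.001499.
Head loss Δh = i · L = 0.001499 × 107 = 0.1604 m.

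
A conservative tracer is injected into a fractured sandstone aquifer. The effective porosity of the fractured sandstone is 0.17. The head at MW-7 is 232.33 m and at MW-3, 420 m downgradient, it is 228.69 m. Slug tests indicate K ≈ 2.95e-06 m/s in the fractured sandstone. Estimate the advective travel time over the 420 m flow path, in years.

Convert K: 2.95e-06 m/s × 86400 = 0.2549 m/day.
Hydraulic gradient i = (232.33 − 228.69) / 420 = 3.64 / 420 = 0.008667.
Darcy flux q = K · i = 0.2549 × 0.008667 = 0.002209 m/day.
Seepage velocity v = q / n_e = 0.002209 / 0.17 = 0.01299 m/day.
Travel time t = L / v = 420 / 0.01299 = 32323 days = 88.50 years.

88.5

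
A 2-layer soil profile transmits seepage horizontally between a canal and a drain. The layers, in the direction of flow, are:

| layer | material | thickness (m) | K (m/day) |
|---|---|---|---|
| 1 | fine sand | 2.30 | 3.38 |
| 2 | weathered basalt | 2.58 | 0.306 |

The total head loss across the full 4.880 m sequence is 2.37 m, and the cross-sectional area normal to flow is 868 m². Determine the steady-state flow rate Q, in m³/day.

Flow is perpendicular to layering, so the layers act in series and the equivalent K is the thickness-weighted harmonic mean.
Total thickness L = 2.30 + 2.58 = 4.880 m.
Σ(b_i/K_i) = 2.30/3.38 + 2.58/0.306 = 9.112 d.
K_eq = L / Σ(b_i/K_i) = 4.880 / 9.112 = 0.5356 m/day.
Q = K_eq · A · (Δh/L) = 0.5356 × 868 × (2.37/4.880) = 225.8 m³/day.

226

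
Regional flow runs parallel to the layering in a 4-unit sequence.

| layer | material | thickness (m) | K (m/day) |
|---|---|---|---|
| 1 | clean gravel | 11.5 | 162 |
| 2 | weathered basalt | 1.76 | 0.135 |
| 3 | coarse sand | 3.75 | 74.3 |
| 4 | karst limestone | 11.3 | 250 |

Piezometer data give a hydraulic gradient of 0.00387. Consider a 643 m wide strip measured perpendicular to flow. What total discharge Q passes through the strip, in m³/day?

12400

Flow is parallel to layering, so each bed carries its own Darcy discharge and the transmissivities add.
Σ(K_i·b_i) = 162×11.5 + 0.135×1.76 + 74.3×3.75 + 250×11.3 = 4967 m²/day.
Hydraulic gradient i = 0.00387.
Q = Σ(K_i·b_i) · W · i = 4967 × 643 × 0.003870 = 12360 m³/day.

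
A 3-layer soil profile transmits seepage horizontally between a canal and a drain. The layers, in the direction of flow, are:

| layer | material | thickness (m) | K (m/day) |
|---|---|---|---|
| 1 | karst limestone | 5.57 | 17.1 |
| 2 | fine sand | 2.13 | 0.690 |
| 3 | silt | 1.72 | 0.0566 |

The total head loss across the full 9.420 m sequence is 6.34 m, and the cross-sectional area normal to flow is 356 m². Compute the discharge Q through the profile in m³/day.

66.8

Flow is perpendicular to layering, so the layers act in series and the equivalent K is the thickness-weighted harmonic mean.
Total thickness L = 5.57 + 2.13 + 1.72 = 9.420 m.
Σ(b_i/K_i) = 5.57/17.1 + 2.13/0.690 + 1.72/0.0566 = 33.80 d.
K_eq = L / Σ(b_i/K_i) = 9.420 / 33.80 = 0.2787 m/day.
Q = K_eq · A · (Δh/L) = 0.2787 × 356 × (6.34/9.420) = 66.77 m³/day.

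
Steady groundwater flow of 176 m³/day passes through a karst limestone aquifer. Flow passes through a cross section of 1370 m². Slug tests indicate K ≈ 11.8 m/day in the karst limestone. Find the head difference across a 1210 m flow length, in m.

13.2

From Q = K·A·i, i = Q / (K·A) = 176 / (11.80 × 1370) = 0.01089.
Head loss Δh = i · L = 0.01089 × 1210 = 13.17 m.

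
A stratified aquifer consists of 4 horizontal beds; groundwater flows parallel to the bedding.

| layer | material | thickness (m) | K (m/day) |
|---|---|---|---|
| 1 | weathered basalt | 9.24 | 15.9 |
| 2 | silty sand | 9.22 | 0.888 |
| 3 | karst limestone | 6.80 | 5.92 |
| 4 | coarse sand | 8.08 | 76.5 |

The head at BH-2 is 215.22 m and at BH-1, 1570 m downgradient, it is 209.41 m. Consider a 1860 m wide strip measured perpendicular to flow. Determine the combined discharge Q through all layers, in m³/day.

5600

Flow is parallel to layering, so each bed carries its own Darcy discharge and the transmissivities add.
Σ(K_i·b_i) = 15.9×9.24 + 0.888×9.22 + 5.92×6.80 + 76.5×8.08 = 813.5 m²/day.
Hydraulic gradient i = (215.22 − 209.41) / 1570 = 5.81 / 1570 = 0.003701.
Q = Σ(K_i·b_i) · W · i = 813.5 × 1860 × 0.003701 = 5599 m³/day.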